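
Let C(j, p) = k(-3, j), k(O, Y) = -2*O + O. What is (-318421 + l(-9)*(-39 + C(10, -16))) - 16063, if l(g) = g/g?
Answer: -334520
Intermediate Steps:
l(g) = 1
k(O, Y) = -O
C(j, p) = 3 (C(j, p) = -1*(-3) = 3)
(-318421 + l(-9)*(-39 + C(10, -16))) - 16063 = (-318421 + 1*(-39 + 3)) - 16063 = (-318421 + 1*(-36)) - 16063 = (-318421 - 36) - 16063 = -318457 - 16063 = -334520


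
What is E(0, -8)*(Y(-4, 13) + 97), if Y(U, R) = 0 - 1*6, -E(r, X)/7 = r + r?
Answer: 0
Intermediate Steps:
E(r, X) = -14*r (E(r, X) = -7*(r + r) = -14*r)
Y(U, R) = -6 (Y(U, R) = 0 - 6 = -6)
E(0, -8)*(Y(-4, 13) + 97) = (-14*0)*(-6 + 97) = 0*91 = 0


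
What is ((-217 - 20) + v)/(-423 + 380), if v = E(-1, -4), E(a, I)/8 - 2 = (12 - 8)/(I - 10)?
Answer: 1563/301 ≈ 5.1927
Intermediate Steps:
E(a, I) = 16 + 32/(-10 + I) (E(a, I) = 16 + 8*((12 - 8)/(I - 10)) = 16 + 8*(4/(-10 + I)) = 16 + 32/(-10 + I))
v = 96/7 (v = 16*(-8 - 4)/(-10 - 4) = 16*(-12)/(-14) = 16*(-1/14)*(-12) = 96/7 ≈ 13.714)
((-217 - 20) + v)/(-423 + 380) = ((-217 - 20) + 96/7)/(-423 + 380) = (-237 + 96/7)/(-43) = -1563/7*(-1/43) = 1563/301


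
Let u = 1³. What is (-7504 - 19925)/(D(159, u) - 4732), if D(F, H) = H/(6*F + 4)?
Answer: 8758994/1511085 ≈ 5.7965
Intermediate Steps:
u = 1
D(F, H) = H/(4 + 6*F)
(-7504 - 19925)/(D(159, u) - 4732) = (-7504 - 19925)/((½)*1/(2 + 3*159) - 4732) = -27429/((½)*1/(2 + 477) - 4732) = -27429/((½)*1/479 - 4732) = -27429/((½)*1*(1/479) - 4732) = -27429/(1/958 - 4732) = -27429/(-4533255/958) = -27429*(-958/4533255) = 8758994/1511085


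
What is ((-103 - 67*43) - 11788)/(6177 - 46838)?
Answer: 14772/40661 ≈ 0.36330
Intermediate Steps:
((-103 - 67*43) - 11788)/(6177 - 46838) = ((-103 - 2881) - 11788)/(-40661) = (-2984 - 11788)*(-1/40661) = -14772*(-1/40661) = 14772/40661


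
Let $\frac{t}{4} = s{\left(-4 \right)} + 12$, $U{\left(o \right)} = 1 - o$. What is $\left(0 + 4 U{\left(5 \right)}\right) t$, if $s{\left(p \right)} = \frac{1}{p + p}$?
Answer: $-760$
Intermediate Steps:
$s{\left(p \right)} = \frac{1}{2 p}$
$t = \frac{95}{2}$ ($t = 4 \left(\frac{1}{2 \left(-4\right)} + 12\right) = 4 \left(\frac{1}{2} \left(- \frac{1}{4}\right) + 12\right) = 4 \left(- \frac{1}{8} + 12\right) = 4 \cdot \frac{95}{8} = \frac{95}{2} \approx 47.5$)
$\left(0 + 4 U{\left(5 \right)}\right) t = \left(0 + 4 \left(1 - 5\right)\right) \frac{95}{2} = \left(0 + 4 \left(-4\right)\right) \frac{95}{2} = \left(0 - 16\right) \frac{95}{2} = \left(-16\right) \frac{95}{2} = -760$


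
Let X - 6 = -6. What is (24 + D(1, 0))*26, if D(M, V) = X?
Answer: 624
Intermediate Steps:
X = 0 (X = 6 - 6 = 0)
D(M, V) = 0
(24 + D(1, 0))*26 = (24 + 0)*26 = 24*26 = 624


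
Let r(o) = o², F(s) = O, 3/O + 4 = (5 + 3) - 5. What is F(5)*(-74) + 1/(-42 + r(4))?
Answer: 5771/26 ≈ 221.96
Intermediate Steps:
O = -3 (O = 3/(-4 + ((5 + 3) - 5)) = 3/(-4 + (8 - 5)) = 3/(-4 + 3) = 3/(-1) = 3*(-1) = -3)
F(s) = -3
F(5)*(-74) + 1/(-42 + r(4)) = -3*(-74) + 1/(-42 + 4²) = 222 + 1/(-42 + 16) = 222 + 1/(-26) = 222 - 1/26 = 5771/26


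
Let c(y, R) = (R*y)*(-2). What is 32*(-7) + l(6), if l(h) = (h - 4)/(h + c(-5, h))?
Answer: -7391/33 ≈ -223.97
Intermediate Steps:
c(y, R) = -2*R*y
l(h) = (-4 + h)/(11*h) (l(h) = (h - 4)/(h - 2*h*(-5)) = (-4 + h)/(h + 10*h) = (-4 + h)/((11*h)) = (-4 + h)*(1/(11*h)) = (-4 + h)/(11*h))
32*(-7) + l(6) = 32*(-7) + (1/11)*(-4 + 6)/6 = -224 + (1/11)*(⅙)*2 = -224 + 1/33 = -7391/33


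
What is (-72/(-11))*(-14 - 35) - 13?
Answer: -3671/11 ≈ -333.73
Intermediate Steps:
(-72/(-11))*(-14 - 35) - 13 = -72*(-1/11)*(-49) - 13 = (72/11)*(-49) - 13 = -3528/11 - 13 = -3671/11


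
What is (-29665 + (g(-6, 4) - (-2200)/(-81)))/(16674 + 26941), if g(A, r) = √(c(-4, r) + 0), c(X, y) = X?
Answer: -37001/54351 + 2*I/43615 ≈ -0.68078 + 4.5856e-5*I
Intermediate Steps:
g(A, r) = 2*I (g(A, r) = √(-4 + 0) = √(-4) = 2*I)
(-29665 + (g(-6, 4) - (-2200)/(-81)))/(16674 + 26941) = (-29665 + (2*I - (-2200)/(-81)))/(16674 + 26941) = (-29665 + (2*I - (-2200)*(-1)/81))/43615 = (-29665 + (2*I - 55*40/81))*(1/43615) = (-29665 + (2*I - 2200/81))*(1/43615) = (-29665 + (-2200/81 + 2*I))*(1/43615) = (-2405065/81 + 2*I)*(1/43615) = -37001/54351 + 2*I/43615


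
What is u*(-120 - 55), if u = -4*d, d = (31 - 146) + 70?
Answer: -31500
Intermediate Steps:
d = -45 (d = -115 + 70 = -45)
u = 180 (u = -4*(-45) = 180)
u*(-120 - 55) = 180*(-120 - 55) = 180*(-175) = -31500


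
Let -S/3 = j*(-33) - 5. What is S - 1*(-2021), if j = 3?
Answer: 2333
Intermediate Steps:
S = 312 (S = -3*(3*(-33) - 5) = -3*(-99 - 5) = -3*(-104) = 312)
S - 1*(-2021) = 312 - 1*(-2021) = 312 + 2021 = 2333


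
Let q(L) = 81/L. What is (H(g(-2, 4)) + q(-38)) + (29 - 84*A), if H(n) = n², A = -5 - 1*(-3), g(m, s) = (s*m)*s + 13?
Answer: 21123/38 ≈ 555.87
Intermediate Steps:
g(m, s) = 13 + m*s² (g(m, s) = (m*s)*s + 13 = m*s² + 13 = 13 + m*s²)
A = -2 (A = -5 + 3 = -2)
(H(g(-2, 4)) + q(-38)) + (29 - 84*A) = ((13 - 2*4²)² + 81/(-38)) + (29 - 84*(-2)) = ((13 - 2*16)² + 81*(-1/38)) + (29 + 168) = ((13 - 32)² - 81/38) + 197 = ((-19)² - 81/38) + 197 = (361 - 81/38) + 197 = 13637/38 + 197 = 21123/38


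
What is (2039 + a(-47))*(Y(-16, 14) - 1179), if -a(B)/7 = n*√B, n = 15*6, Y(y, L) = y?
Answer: -2436605 + 752850*I*√47 ≈ -2.4366e+6 + 5.1613e+6*I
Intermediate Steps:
n = 90
a(B) = -630*√B
(2039 + a(-47))*(Y(-16, 14) - 1179) = (2039 - 630*I*√47)*(-16 - 1179) = (2039 - 630*I*√47)*(-1195) = -2436605 + 752850*I*√47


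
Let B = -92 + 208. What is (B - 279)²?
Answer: 26569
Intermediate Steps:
B = 116
(B - 279)² = (116 - 279)² = (-163)² = 26569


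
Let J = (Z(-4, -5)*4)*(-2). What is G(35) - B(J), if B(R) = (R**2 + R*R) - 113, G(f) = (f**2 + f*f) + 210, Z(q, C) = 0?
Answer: 2773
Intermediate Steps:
G(f) = 210 + 2*f**2 (G(f) = (f**2 + f**2) + 210 = 2*f**2 + 210 = 210 + 2*f**2)
J = 0 (J = (0*4)*(-2) = 0*(-2) = 0)
B(R) = -113 + 2*R**2 (B(R) = (R**2 + R**2) - 113 = 2*R**2 - 113 = -113 + 2*R**2)
G(35) - B(J) = (210 + 2*35**2) - (-113 + 2*0**2) = (210 + 2*1225) - (-113 + 2*0) = (210 + 2450) - (-113 + 0) = 2660 - 1*(-113) = 2660 + 113 = 2773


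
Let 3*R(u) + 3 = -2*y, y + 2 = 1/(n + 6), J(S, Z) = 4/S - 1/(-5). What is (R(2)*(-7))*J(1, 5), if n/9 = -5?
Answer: -2009/195 ≈ -10.303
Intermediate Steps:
n = -45 (n = 9*(-5) = -45)
J(S, Z) = ⅕ + 4/S (J(S, Z) = 4/S - 1*(-⅕) = 4/S + ⅕ = ⅕ + 4/S)
y = -79/39 (y = -2 + 1/(-45 + 6) = -2 + 1/(-39) = -2 - 1/39 = -79/39 ≈ -2.0256)
R(u) = 41/117 (R(u) = -1 + (-2*(-79/39))/3 = -1 + (⅓)*(158/39) = -1 + 158/117 = 41/117)
(R(2)*(-7))*J(1, 5) = ((41/117)*(-7))*((⅕)*(20 + 1)/1) = -287*21/585 = -287/117*21/5 = -2009/195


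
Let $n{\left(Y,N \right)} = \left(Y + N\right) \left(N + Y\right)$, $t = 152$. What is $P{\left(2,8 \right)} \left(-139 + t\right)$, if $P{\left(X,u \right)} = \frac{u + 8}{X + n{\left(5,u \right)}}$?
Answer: $\frac{208}{171} \approx 1.2164$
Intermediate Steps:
$n{\left(Y,N \right)} = \left(N + Y\right)^{2}$ ($n{\left(Y,N \right)} = \left(N + Y\right) \left(N + Y\right) = \left(N + Y\right)^{2}$)
$P{\left(X,u \right)} = \frac{8 + u}{X + \left(5 + u\right)^{2}}$ ($P{\left(X,u \right)} = \frac{u + 8}{X + \left(u + 5\right)^{2}} = \frac{8 + u}{X + \left(5 + u\right)^{2}}$)
$P{\left(2,8 \right)} \left(-139 + t\right) = \frac{8 + 8}{2 + \left(5 + 8\right)^{2}} \left(-139 + 152\right) = \frac{1}{2 + 13^{2}} \cdot 16 \cdot 13 = \frac{1}{2 + 169} \cdot 16 \cdot 13 = \frac{1}{171} \cdot 16 \cdot 13 = \frac{16}{171} \cdot 13 = \frac{208}{171}$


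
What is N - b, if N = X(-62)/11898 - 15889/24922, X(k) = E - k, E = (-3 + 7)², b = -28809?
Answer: 1423718987833/49420326 ≈ 28808.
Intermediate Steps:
E = 16 (E = 4² = 16)
X(k) = 16 - k
N = -31183901/49420326 (N = (16 - 1*(-62))/11898 - 15889/24922 = (16 + 62)*(1/11898) - 15889*1/24922 = 78*(1/11898) - 15889/24922 = 13/1983 - 15889/24922 = -31183901/49420326 ≈ -0.63099)
N - b = -31183901/49420326 - 1*(-28809) = -31183901/49420326 + 28809 = 1423718987833/49420326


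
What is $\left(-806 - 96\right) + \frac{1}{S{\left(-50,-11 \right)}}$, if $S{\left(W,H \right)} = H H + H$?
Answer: $- \frac{99219}{110} \approx -901.99$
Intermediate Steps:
$S{\left(W,H \right)} = H + H^{2}$ ($S{\left(W,H \right)} = H^{2} + H = H + H^{2}$)
$\left(-806 - 96\right) + \frac{1}{S{\left(-50,-11 \right)}} = \left(-806 - 96\right) + \frac{1}{\left(-11\right) \left(1 - 11\right)} = -902 + \frac{1}{\left(-11\right) \left(-10\right)} = -902 + \frac{1}{110} = - \frac{99219}{110}$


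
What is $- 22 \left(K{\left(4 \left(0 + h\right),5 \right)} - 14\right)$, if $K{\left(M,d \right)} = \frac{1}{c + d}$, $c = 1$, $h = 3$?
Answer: $\frac{913}{3} \approx 304.33$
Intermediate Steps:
$K{\left(M,d \right)} = \frac{1}{1 + d}$
$- 22 \left(K{\left(4 \left(0 + h\right),5 \right)} - 14\right) = - 22 \left(\frac{1}{1 + 5} - 14\right) = - 22 \left(\frac{1}{6} - 14\right) = \left(-22\right) \left(- \frac{83}{6}\right) = \frac{913}{3}$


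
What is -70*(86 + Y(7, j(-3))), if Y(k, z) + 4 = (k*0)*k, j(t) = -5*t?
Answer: -5740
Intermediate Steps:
Y(k, z) = -4 (Y(k, z) = -4 + (k*0)*k = -4 + 0*k = -4 + 0 = -4)
-70*(86 + Y(7, j(-3))) = -70*(86 - 4) = -70*82 = -5740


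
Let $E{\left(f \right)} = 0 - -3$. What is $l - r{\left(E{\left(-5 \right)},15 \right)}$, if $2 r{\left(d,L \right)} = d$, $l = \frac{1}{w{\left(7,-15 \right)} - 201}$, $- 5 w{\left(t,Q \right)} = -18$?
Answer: $- \frac{2971}{1974} \approx -1.5051$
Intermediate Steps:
$w{\left(t,Q \right)} = \frac{18}{5}$ ($w{\left(t,Q \right)} = \left(- \frac{1}{5}\right) \left(-18\right) = \frac{18}{5}$)
$E{\left(f \right)} = 3$ ($E{\left(f \right)} = 0 + 3 = 3$)
$l = - \frac{5}{987}$ ($l = \frac{1}{\frac{18}{5} - 201} = \frac{1}{- \frac{987}{5}} = - \frac{5}{987} \approx -0.0050659$)
$r{\left(d,L \right)} = \frac{d}{2}$
$l - r{\left(E{\left(-5 \right)},15 \right)} = - \frac{5}{987} - \frac{1}{2} \cdot 3 = - \frac{5}{987} - \frac{3}{2} = - \frac{2971}{1974}$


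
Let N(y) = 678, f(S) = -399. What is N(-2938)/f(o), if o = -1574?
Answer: -226/133 ≈ -1.6992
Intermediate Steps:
N(-2938)/f(o) = 678/(-399) = 678*(-1/399) = -226/133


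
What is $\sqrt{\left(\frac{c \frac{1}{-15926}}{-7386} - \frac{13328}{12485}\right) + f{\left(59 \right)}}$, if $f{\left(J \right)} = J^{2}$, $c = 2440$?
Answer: $\frac{\sqrt{469094088628498778957028495}}{367150877115} \approx 58.991$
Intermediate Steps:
$\sqrt{\left(\frac{c \frac{1}{-15926}}{-7386} - \frac{13328}{12485}\right) + f{\left(59 \right)}} = \sqrt{\left(\frac{2440 \frac{1}{-15926}}{-7386} - \frac{13328}{12485}\right) + 59^{2}} = \sqrt{\left(2440 \left(- \frac{1}{15926}\right) \left(- \frac{1}{7386}\right) - \frac{13328}{12485}\right) + 3481} = \sqrt{\left(\left(- \frac{1220}{7963}\right) \left(- \frac{1}{7386}\right) - \frac{13328}{12485}\right) + 3481} = \sqrt{\left(\frac{610}{29407359} - \frac{13328}{12485}\right) + 3481} = \sqrt{- \frac{391933664902}{367150877115} + 3481} = \sqrt{\frac{1277660269572413}{367150877115}} = \frac{\sqrt{469094088628498778957028495}}{367150877115}$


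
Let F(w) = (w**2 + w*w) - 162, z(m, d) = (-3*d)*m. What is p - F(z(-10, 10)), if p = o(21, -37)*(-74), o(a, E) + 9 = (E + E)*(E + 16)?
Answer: -294168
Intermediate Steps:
z(m, d) = -3*d*m
F(w) = -162 + 2*w**2 (F(w) = (w**2 + w**2) - 162 = 2*w**2 - 162 = -162 + 2*w**2)
o(a, E) = -9 + 2*E*(16 + E) (o(a, E) = -9 + (E + E)*(E + 16) = -9 + (2*E)*(16 + E) = -9 + 2*E*(16 + E))
p = -114330 (p = (-9 + 2*(-37)**2 + 32*(-37))*(-74) = (-9 + 2*1369 - 1184)*(-74) = (-9 + 2738 - 1184)*(-74) = 1545*(-74) = -114330)
p - F(z(-10, 10)) = -114330 - (-162 + 2*(-3*10*(-10))**2) = -114330 - (-162 + 2*300**2) = -114330 - (-162 + 2*90000) = -114330 - (-162 + 180000) = -114330 - 1*179838 = -114330 - 179838 = -294168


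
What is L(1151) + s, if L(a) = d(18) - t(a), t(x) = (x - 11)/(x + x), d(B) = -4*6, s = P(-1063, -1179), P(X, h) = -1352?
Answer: -1584346/1151 ≈ -1376.5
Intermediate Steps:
s = -1352
d(B) = -24
t(x) = (-11 + x)/(2*x) (t(x) = (-11 + x)/((2*x)) = (-11 + x)*(1/(2*x)) = (-11 + x)/(2*x))
L(a) = -24 - (-11 + a)/(2*a)
L(1151) + s = (1/2)*(11 - 49*1151)/1151 - 1352 = (1/2)*(1/1151)*(11 - 56399) - 1352 = (1/2)*(1/1151)*(-56388) - 1352 = -28194/1151 - 1352 = -1584346/1151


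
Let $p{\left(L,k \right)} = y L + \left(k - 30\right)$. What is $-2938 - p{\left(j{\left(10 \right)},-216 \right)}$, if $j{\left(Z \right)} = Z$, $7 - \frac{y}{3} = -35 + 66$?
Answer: $-1972$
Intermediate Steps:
$y = -72$ ($y = 21 - 3 \left(-35 + 66\right) = 21 - 93 = -72$)
$p{\left(L,k \right)} = -30 + k - 72 L$ ($p{\left(L,k \right)} = - 72 L + \left(k - 30\right) = - 72 L + \left(-30 + k\right) = -30 + k - 72 L$)
$-2938 - p{\left(j{\left(10 \right)},-216 \right)} = -2938 - \left(-30 - 216 - 720\right) = -2938 - -966 = -2938 + 966 = -1972$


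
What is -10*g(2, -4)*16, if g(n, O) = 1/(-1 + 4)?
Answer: -160/3 ≈ -53.333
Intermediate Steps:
g(n, O) = ⅓ (g(n, O) = 1/3 = ⅓)
-10*g(2, -4)*16 = -10*⅓*16 = -10/3*16 = -160/3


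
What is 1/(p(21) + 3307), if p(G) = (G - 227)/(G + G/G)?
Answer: 11/36274 ≈ 0.00030325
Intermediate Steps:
p(G) = (-227 + G)/(1 + G) (p(G) = (-227 + G)/(G + 1) = (-227 + G)/(1 + G))
1/(p(21) + 3307) = 1/((-227 + 21)/(1 + 21) + 3307) = 1/(-206/22 + 3307) = 1/((1/22)*(-206) + 3307) = 1/(-103/11 + 3307) = 1/(36274/11) = 11/36274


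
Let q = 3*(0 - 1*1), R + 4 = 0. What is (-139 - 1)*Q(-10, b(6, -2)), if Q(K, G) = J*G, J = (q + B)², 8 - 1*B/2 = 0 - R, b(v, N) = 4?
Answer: -14000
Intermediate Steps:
R = -4 (R = -4 + 0 = -4)
B = 8 (B = 16 - 2*(0 - 1*(-4)) = 16 - 2*(0 + 4) = 16 - 2*4 = 16 - 8 = 8)
q = -3 (q = 3*(0 - 1) = 3*(-1) = -3)
J = 25 (J = (-3 + 8)² = 5² = 25)
Q(K, G) = 25*G
(-139 - 1)*Q(-10, b(6, -2)) = (-139 - 1)*(25*4) = -140*100 = -14000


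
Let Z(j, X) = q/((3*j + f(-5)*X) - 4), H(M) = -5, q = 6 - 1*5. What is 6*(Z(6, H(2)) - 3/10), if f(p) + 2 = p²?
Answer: -939/505 ≈ -1.8594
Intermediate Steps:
f(p) = -2 + p²
q = 1 (q = 6 - 5 = 1)
Z(j, X) = 1/(-4 + 3*j + 23*X) (Z(j, X) = 1/((3*j + (-2 + (-5)²)*X) - 4) = 1/((3*j + (-2 + 25)*X) - 4) = 1/((3*j + 23*X) - 4) = 1/(-4 + 3*j + 23*X))
6*(Z(6, H(2)) - 3/10) = 6*(1/(-4 + 3*6 + 23*(-5)) - 3/10) = 6*(1/(-4 + 18 - 115) - 3*⅒) = 6*(1/(-101) - 3/10) = 6*(-1/101 - 3/10) = 6*(-313/1010) = -939/505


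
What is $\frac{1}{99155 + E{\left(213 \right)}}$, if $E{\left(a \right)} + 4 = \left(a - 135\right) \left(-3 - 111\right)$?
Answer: $\frac{1}{90259} \approx 1.1079 \cdot 10^{-5}$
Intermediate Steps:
$E{\left(a \right)} = 15386 - 114 a$ ($E{\left(a \right)} = -4 + \left(a - 135\right) \left(-3 - 111\right) = -4 + \left(-135 + a\right) \left(-114\right) = -4 - \left(-15390 + 114 a\right) = 15386 - 114 a$)
$\frac{1}{99155 + E{\left(213 \right)}} = \frac{1}{99155 + \left(15386 - 24282\right)} = \frac{1}{99155 - 8896} = \frac{1}{90259}$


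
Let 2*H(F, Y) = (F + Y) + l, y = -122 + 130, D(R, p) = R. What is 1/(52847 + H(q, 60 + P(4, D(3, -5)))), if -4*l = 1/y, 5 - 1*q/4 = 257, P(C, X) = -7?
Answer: 64/3351647 ≈ 1.9095e-5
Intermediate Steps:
q = -1008 (q = 20 - 4*257 = 20 - 1028 = -1008)
y = 8
l = -1/32 (l = -1/4/8 = -1/4*1/8 = -1/32 ≈ -0.031250)
H(F, Y) = -1/64 + F/2 + Y/2 (H(F, Y) = ((F + Y) - 1/32)/2 = (-1/32 + F + Y)/2 = -1/64 + F/2 + Y/2)
1/(52847 + H(q, 60 + P(4, D(3, -5)))) = 1/(52847 + (-1/64 + (1/2)*(-1008) + (60 - 7)/2)) = 1/(52847 + (-1/64 - 504 + (1/2)*53)) = 1/(52847 + (-1/64 - 504 + 53/2)) = 1/(52847 - 30561/64) = 1/(3351647/64) = 64/3351647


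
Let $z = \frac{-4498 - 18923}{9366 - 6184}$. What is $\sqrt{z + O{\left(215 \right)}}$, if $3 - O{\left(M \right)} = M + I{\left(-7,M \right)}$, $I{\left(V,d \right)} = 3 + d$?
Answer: $\frac{i \sqrt{3234718}}{86} \approx 20.913 i$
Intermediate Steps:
$O{\left(M \right)} = - 2 M$ ($O{\left(M \right)} = 3 - \left(M + \left(3 + M\right)\right) = 3 - \left(3 + 2 M\right) = - 2 M$)
$z = - \frac{633}{86}$ ($z = - \frac{23421}{3182} = \left(-23421\right) \frac{1}{3182} = - \frac{633}{86} \approx -7.3605$)
$\sqrt{z + O{\left(215 \right)}} = \sqrt{- \frac{633}{86} - 430} = \sqrt{- \frac{37613}{86}} = \frac{i \sqrt{3234718}}{86}$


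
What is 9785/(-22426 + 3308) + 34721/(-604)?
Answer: -334853109/5773636 ≈ -57.997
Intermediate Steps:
9785/(-22426 + 3308) + 34721/(-604) = 9785/(-19118) + 34721*(-1/604) = 9785*(-1/19118) - 34721/604 = -9785/19118 - 34721/604 = -334853109/5773636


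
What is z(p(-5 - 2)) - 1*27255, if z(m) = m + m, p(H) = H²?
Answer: -27157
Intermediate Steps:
z(m) = 2*m
z(p(-5 - 2)) - 1*27255 = 2*(-5 - 2)² - 1*27255 = 2*(-7)² - 27255 = 2*49 - 27255 = 98 - 27255 = -27157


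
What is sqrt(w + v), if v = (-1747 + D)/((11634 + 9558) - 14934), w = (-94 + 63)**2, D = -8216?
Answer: 85*sqrt(577822)/2086 ≈ 30.974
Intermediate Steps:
w = 961 (w = (-31)**2 = 961)
v = -3321/2086 (v = (-1747 - 8216)/((11634 + 9558) - 14934) = -9963/(21192 - 14934) = -9963/6258 = -9963*1/6258 = -3321/2086 ≈ -1.5920)
sqrt(w + v) = sqrt(961 - 3321/2086) = sqrt(2001325/2086) = 85*sqrt(577822)/2086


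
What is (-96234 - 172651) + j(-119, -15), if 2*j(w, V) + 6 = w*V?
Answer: -535991/2 ≈ -2.6800e+5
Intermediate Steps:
j(w, V) = -3 + V*w/2 (j(w, V) = -3 + (w*V)/2 = -3 + (V*w)/2 = -3 + V*w/2)
(-96234 - 172651) + j(-119, -15) = (-96234 - 172651) + (-3 + (½)*(-15)*(-119)) = -268885 + (-3 + 1785/2) = -268885 + 1779/2 = -535991/2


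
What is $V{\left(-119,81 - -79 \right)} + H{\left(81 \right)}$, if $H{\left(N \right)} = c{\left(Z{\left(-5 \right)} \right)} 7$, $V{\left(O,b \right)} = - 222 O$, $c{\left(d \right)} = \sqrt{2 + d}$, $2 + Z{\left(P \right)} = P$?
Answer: $26418 + 7 i \sqrt{5} \approx 26418.0 + 15.652 i$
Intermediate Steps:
$Z{\left(P \right)} = -2 + P$
$H{\left(N \right)} = 7 i \sqrt{5}$ ($H{\left(N \right)} = \sqrt{2 - 7} \cdot 7 = \sqrt{-5} \cdot 7 = i \sqrt{5} \cdot 7 = 7 i \sqrt{5}$)
$V{\left(-119,81 - -79 \right)} + H{\left(81 \right)} = \left(-222\right) \left(-119\right) + 7 i \sqrt{5} = 26418 + 7 i \sqrt{5}$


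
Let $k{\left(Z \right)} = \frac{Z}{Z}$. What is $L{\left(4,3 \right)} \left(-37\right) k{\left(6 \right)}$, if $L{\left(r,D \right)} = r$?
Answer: $-148$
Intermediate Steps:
$k{\left(Z \right)} = 1$
$L{\left(4,3 \right)} \left(-37\right) k{\left(6 \right)} = 4 \left(-37\right) 1 = \left(-148\right) 1 = -148$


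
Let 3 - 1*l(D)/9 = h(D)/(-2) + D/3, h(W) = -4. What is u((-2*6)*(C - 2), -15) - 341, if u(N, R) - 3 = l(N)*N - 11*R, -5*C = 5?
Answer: -3737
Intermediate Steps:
C = -1 (C = -⅕*5 = -1)
l(D) = 9 - 3*D (l(D) = 27 - 9*(-4/(-2) + D/3) = 27 - 9*(-4*(-½) + D*(⅓)) = 27 - 9*(2 + D/3) = 27 + (-18 - 3*D) = 9 - 3*D)
u(N, R) = 3 - 11*R + N*(9 - 3*N) (u(N, R) = 3 + ((9 - 3*N)*N - 11*R) = 3 + (N*(9 - 3*N) - 11*R) = 3 + (-11*R + N*(9 - 3*N)) = 3 - 11*R + N*(9 - 3*N))
u((-2*6)*(C - 2), -15) - 341 = (3 - 11*(-15) - 3*(-2*6)*(-1 - 2)*(-3 + (-2*6)*(-1 - 2))) - 341 = (3 + 165 - 3*(-12*(-3))*(-3 - 12*(-3))) - 341 = (3 + 165 - 3*36*(-3 + 36)) - 341 = (3 + 165 - 3*36*33) - 341 = (3 + 165 - 3564) - 341 = -3396 - 341 = -3737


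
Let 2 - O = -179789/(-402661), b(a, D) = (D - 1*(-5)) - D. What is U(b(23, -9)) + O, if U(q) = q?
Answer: 2638838/402661 ≈ 6.5535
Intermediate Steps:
b(a, D) = 5 (b(a, D) = (D + 5) - D = (5 + D) - D = 5)
O = 625533/402661 (O = 2 - (-179789)/(-402661) = 2 - (-179789)*(-1)/402661 = 2 - 1*179789/402661 = 2 - 179789/402661 = 625533/402661 ≈ 1.5535)
U(b(23, -9)) + O = 5 + 625533/402661 = 2638838/402661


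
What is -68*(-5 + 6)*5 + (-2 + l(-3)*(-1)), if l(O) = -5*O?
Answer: -357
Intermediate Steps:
-68*(-5 + 6)*5 + (-2 + l(-3)*(-1)) = -68*(-5 + 6)*5 + (-2 - 5*(-3)*(-1)) = -68*5 + (-2 + 15*(-1)) = -68*5 + (-2 - 15) = -340 - 17 = -357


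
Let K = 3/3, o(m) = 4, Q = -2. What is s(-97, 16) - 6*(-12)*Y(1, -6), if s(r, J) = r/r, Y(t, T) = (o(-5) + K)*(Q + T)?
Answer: -2879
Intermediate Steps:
K = 1 (K = 3*(⅓) = 1)
Y(t, T) = -10 + 5*T (Y(t, T) = (4 + 1)*(-2 + T) = 5*(-2 + T) = -10 + 5*T)
s(r, J) = 1
s(-97, 16) - 6*(-12)*Y(1, -6) = 1 - 6*(-12)*(-10 + 5*(-6)) = 1 - (-72)*(-10 - 30) = 1 - (-72)*(-40) = 1 - 1*2880 = 1 - 2880 = -2879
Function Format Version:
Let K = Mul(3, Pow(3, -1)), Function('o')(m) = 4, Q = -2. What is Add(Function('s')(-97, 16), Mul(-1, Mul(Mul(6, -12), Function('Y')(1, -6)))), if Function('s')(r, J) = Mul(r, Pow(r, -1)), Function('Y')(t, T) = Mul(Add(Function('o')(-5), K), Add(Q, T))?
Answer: -2879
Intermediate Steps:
K = 1 (K = Mul(3, Rational(1, 3)) = 1)
Function('Y')(t, T) = Add(-10, Mul(5, T)) (Function('Y')(t, T) = Mul(Add(4, 1), Add(-2, T)) = Mul(5, Add(-2, T)) = Add(-10, Mul(5, T)))
Function('s')(r, J) = 1
Add(Function('s')(-97, 16), Mul(-1, Mul(Mul(6, -12), Function('Y')(1, -6)))) = Add(1, Mul(-1, Mul(Mul(6, -12), Add(-10, Mul(5, -6))))) = Add(1, Mul(-1, Mul(-72, Add(-10, -30)))) = Add(1, Mul(-1, Mul(-72, -40))) = Add(1, Mul(-1, 2880)) = Add(1, -2880) = -2879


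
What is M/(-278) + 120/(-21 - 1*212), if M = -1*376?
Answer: 27124/32387 ≈ 0.83750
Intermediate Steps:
M = -376
M/(-278) + 120/(-21 - 1*212) = -376/(-278) + 120/(-21 - 1*212) = -376*(-1/278) + 120/(-21 - 212) = 188/139 + 120/(-233) = 188/139 + 120*(-1/233) = 188/139 - 120/233 = 27124/32387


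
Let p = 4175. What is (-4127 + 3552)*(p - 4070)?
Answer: -60375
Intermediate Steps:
(-4127 + 3552)*(p - 4070) = (-4127 + 3552)*(4175 - 4070) = -575*105 = -60375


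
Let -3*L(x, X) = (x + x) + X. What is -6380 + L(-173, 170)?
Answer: -18964/3 ≈ -6321.3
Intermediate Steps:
L(x, X) = -2*x/3 - X/3 (L(x, X) = -((x + x) + X)/3 = -(2*x + X)/3 = -(X + 2*x)/3 = -2*x/3 - X/3)
-6380 + L(-173, 170) = -6380 + (-⅔*(-173) - ⅓*170) = -6380 + (346/3 - 170/3) = -6380 + 176/3 = -18964/3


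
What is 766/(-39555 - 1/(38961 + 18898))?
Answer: -22159997/1144306373 ≈ -0.019365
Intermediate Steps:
766/(-39555 - 1/(38961 + 18898)) = 766/(-39555 - 1/57859) = 766/(-2288612746/57859) = 766*(-57859/2288612746) = -22159997/1144306373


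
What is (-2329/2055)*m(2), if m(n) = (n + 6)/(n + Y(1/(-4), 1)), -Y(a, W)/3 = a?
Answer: -544/165 ≈ -3.2970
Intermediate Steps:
Y(a, W) = -3*a
m(n) = (6 + n)/(¾ + n) (m(n) = (n + 6)/(n - 3/(-4)) = (6 + n)/(n - 3*(-¼)) = (6 + n)/(n + ¾) = (6 + n)/(¾ + n))
(-2329/2055)*m(2) = (-2329/2055)*(4*(6 + 2)/(3 + 4*2)) = (-2329*1/2055)*(4*8/(3 + 8)) = -68*8/(15*11) = -17/15*32/11 = -544/165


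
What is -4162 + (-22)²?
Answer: -3678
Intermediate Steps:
-4162 + (-22)² = -4162 + 484 = -3678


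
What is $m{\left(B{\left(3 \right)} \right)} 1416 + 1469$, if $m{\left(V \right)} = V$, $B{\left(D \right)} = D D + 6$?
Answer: $22709$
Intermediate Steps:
$B{\left(D \right)} = 6 + D^{2}$ ($B{\left(D \right)} = D^{2} + 6 = 6 + D^{2}$)
$m{\left(B{\left(3 \right)} \right)} 1416 + 1469 = \left(6 + 3^{2}\right) 1416 + 1469 = \left(6 + 9\right) 1416 + 1469 = 15 \cdot 1416 + 1469 = 21240 + 1469 = 22709$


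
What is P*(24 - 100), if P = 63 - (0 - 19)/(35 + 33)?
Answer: -81757/17 ≈ -4809.2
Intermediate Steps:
P = 4303/68 (P = 63 - (-19)/68 = 63 - 1*(-19/68) = 63 + 19/68 = 4303/68 ≈ 63.279)
P*(24 - 100) = 4303*(24 - 100)/68 = (4303/68)*(-76) = -81757/17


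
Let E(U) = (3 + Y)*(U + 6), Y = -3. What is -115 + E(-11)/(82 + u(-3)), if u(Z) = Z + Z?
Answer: -115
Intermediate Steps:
u(Z) = 2*Z
E(U) = 0 (E(U) = (3 - 3)*(U + 6) = 0*(6 + U) = 0)
-115 + E(-11)/(82 + u(-3)) = -115 + 0/(82 + 2*(-3)) = -115 + 0/(82 - 6) = -115 + 0/76 = -115 + (1/76)*0 = -115 + 0 = -115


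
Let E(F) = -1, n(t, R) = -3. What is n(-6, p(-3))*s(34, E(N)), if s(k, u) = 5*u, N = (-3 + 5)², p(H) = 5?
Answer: 15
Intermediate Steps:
N = 4 (N = 2² = 4)
n(-6, p(-3))*s(34, E(N)) = -15*(-1) = -3*(-5) = 15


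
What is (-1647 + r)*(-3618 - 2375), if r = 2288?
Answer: -3841513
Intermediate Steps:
(-1647 + r)*(-3618 - 2375) = (-1647 + 2288)*(-3618 - 2375) = 641*(-5993) = -3841513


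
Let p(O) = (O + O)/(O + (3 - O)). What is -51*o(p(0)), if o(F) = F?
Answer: 0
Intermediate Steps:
p(O) = 2*O/3 (p(O) = (2*O)/3 = (2*O)*(1/3) = 2*O/3)
-51*o(p(0)) = -34*0 = -51*0 = 0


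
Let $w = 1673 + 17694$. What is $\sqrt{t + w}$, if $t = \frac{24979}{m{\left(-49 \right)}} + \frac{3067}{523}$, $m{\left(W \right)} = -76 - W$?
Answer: $\frac{\sqrt{408724812231}}{4707} \approx 135.82$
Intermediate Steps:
$w = 19367$
$t = - \frac{12981208}{14121}$ ($t = \frac{24979}{-76 - -49} + \frac{3067}{523} = \frac{24979}{-76 + 49} + 3067 \cdot \frac{1}{523} = \frac{24979}{-27} + \frac{3067}{523} = 24979 \left(- \frac{1}{27}\right) + \frac{3067}{523} = - \frac{24979}{27} + \frac{3067}{523} = - \frac{12981208}{14121} \approx -919.28$)
$\sqrt{t + w} = \sqrt{- \frac{12981208}{14121} + 19367} = \sqrt{\frac{260500199}{14121}} = \frac{\sqrt{408724812231}}{4707}$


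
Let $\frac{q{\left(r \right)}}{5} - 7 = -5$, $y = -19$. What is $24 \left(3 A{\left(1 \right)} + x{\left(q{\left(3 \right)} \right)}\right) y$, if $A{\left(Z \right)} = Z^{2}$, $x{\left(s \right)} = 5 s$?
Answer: $-24168$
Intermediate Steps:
$q{\left(r \right)} = 10$ ($q{\left(r \right)} = 35 + 5 \left(-5\right) = 35 - 25 = 10$)
$24 \left(3 A{\left(1 \right)} + x{\left(q{\left(3 \right)} \right)}\right) y = 24 \left(3 \cdot 1^{2} + 5 \cdot 10\right) \left(-19\right) = 24 \left(3 \cdot 1 + 50\right) \left(-19\right) = 24 \left(3 + 50\right) \left(-19\right) = 24 \cdot 53 \left(-19\right) = 1272 \left(-19\right) = -24168$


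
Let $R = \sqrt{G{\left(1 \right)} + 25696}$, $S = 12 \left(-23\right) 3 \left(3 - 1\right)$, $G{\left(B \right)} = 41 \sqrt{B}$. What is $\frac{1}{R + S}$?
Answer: $- \frac{24}{39371} - \frac{\sqrt{25737}}{2716599} \approx -0.00066864$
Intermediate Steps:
$S = -1656$ ($S = - 276 \cdot 3 \cdot 2 = \left(-276\right) 6 = -1656$)
$R = \sqrt{25737}$ ($R = \sqrt{41 \sqrt{1} + 25696} = \sqrt{41 \cdot 1 + 25696} = \sqrt{41 + 25696} = \sqrt{25737} \approx 160.43$)
$\frac{1}{R + S} = \frac{1}{\sqrt{25737} - 1656} = \frac{1}{-1656 + \sqrt{25737}}$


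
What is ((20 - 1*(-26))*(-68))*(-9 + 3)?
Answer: 18768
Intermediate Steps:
((20 - 1*(-26))*(-68))*(-9 + 3) = ((20 + 26)*(-68))*(-6) = (46*(-68))*(-6) = -3128*(-6) = 18768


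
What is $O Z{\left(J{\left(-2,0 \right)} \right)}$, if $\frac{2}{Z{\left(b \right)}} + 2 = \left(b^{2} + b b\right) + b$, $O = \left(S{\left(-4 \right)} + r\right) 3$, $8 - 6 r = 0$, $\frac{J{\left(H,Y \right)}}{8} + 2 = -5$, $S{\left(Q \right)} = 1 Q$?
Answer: $- \frac{8}{3107} \approx -0.0025748$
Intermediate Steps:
$S{\left(Q \right)} = Q$
$J{\left(H,Y \right)} = -56$ ($J{\left(H,Y \right)} = -16 + 8 \left(-5\right) = -16 - 40 = -56$)
$r = \frac{4}{3}$ ($r = \frac{4}{3} - 0 = \frac{4}{3} + 0 = \frac{4}{3} \approx 1.3333$)
$O = -8$ ($O = \left(-4 + \frac{4}{3}\right) 3 = \left(- \frac{8}{3}\right) 3 = -8$)
$Z{\left(b \right)} = \frac{2}{-2 + b + 2 b^{2}}$ ($Z{\left(b \right)} = \frac{2}{-2 + \left(\left(b^{2} + b b\right) + b\right)} = \frac{2}{-2 + \left(\left(b^{2} + b^{2}\right) + b\right)} = \frac{2}{-2 + \left(2 b^{2} + b\right)} = \frac{2}{-2 + \left(b + 2 b^{2}\right)} = \frac{2}{-2 + b + 2 b^{2}}$)
$O Z{\left(J{\left(-2,0 \right)} \right)} = - 8 \frac{2}{-2 - 56 + 2 \left(-56\right)^{2}} = - 8 \frac{2}{-2 - 56 + 2 \cdot 3136} = - 8 \frac{2}{-2 - 56 + 6272} = - 8 \cdot \frac{2}{6214} = - 8 \cdot 2 \cdot \frac{1}{6214} = \left(-8\right) \frac{1}{3107} = - \frac{8}{3107}$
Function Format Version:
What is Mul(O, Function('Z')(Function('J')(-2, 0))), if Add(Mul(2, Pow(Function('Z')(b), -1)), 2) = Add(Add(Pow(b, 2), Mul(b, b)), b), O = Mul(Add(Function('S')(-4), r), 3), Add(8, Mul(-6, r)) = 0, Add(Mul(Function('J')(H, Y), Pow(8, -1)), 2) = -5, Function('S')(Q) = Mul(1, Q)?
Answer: Rational(-8, 3107) ≈ -0.0025748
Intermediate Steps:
Function('S')(Q) = Q
Function('J')(H, Y) = -56 (Function('J')(H, Y) = Add(-16, Mul(8, -5)) = Add(-16, -40) = -56)
r = Rational(4, 3) (r = Add(Rational(4, 3), Mul(Rational(-1, 6), 0)) = Add(Rational(4, 3), 0) = Rational(4, 3) ≈ 1.3333)
O = -8 (O = Mul(Add(-4, Rational(4, 3)), 3) = Mul(Rational(-8, 3), 3) = -8)
Function('Z')(b) = Mul(2, Pow(Add(-2, b, Mul(2, Pow(b, 2))), -1)) (Function('Z')(b) = Mul(2, Pow(Add(-2, Add(Add(Pow(b, 2), Mul(b, b)), b)), -1)) = Mul(2, Pow(Add(-2, Add(Add(Pow(b, 2), Pow(b, 2)), b)), -1)) = Mul(2, Pow(Add(-2, Add(Mul(2, Pow(b, 2)), b)), -1)) = Mul(2, Pow(Add(-2, Add(b, Mul(2, Pow(b, 2)))), -1)) = Mul(2, Pow(Add(-2, b, Mul(2, Pow(b, 2))), -1)))
Mul(O, Function('Z')(Function('J')(-2, 0))) = Mul(-8, Mul(2, Pow(Add(-2, -56, Mul(2, Pow(-56, 2))), -1))) = Mul(-8, Mul(2, Pow(Add(-2, -56, Mul(2, 3136)), -1))) = Mul(-8, Mul(2, Pow(Add(-2, -56, 6272), -1))) = Mul(-8, Mul(2, Pow(6214, -1))) = Mul(-8, Mul(2, Rational(1, 6214))) = Mul(-8, Rational(1, 3107)) = Rational(-8, 3107)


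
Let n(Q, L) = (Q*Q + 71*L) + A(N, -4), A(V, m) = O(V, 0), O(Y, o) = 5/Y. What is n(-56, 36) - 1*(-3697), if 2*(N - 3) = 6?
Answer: 56339/6 ≈ 9389.8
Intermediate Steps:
N = 6 (N = 3 + (½)*6 = 3 + 3 = 6)
A(V, m) = 5/V
n(Q, L) = ⅚ + Q² + 71*L (n(Q, L) = (Q*Q + 71*L) + 5/6 = (Q² + 71*L) + 5*(⅙) = (Q² + 71*L) + ⅚ = ⅚ + Q² + 71*L)
n(-56, 36) - 1*(-3697) = (⅚ + (-56)² + 71*36) - 1*(-3697) = (⅚ + 3136 + 2556) + 3697 = 34157/6 + 3697 = 56339/6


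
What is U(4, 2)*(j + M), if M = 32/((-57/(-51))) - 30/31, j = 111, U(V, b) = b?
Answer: 163346/589 ≈ 277.33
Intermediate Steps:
M = 16294/589 (M = 32/((-57*(-1/51))) - 30*1/31 = 32/(19/17) - 30/31 = 32*(17/19) - 30/31 = 544/19 - 30/31 = 16294/589 ≈ 27.664)
U(4, 2)*(j + M) = 2*(111 + 16294/589) = 2*(81673/589) = 163346/589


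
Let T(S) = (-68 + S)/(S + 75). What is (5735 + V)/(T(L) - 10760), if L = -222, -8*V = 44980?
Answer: -6615/632572 ≈ -0.010457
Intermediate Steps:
V = -11245/2 (V = -⅛*44980 = -11245/2 ≈ -5622.5)
T(S) = (-68 + S)/(75 + S)
(5735 + V)/(T(L) - 10760) = (5735 - 11245/2)/((-68 - 222)/(75 - 222) - 10760) = 225/(2*(-290/(-147) - 10760)) = 225/(2*(-1/147*(-290) - 10760)) = 225/(2*(290/147 - 10760)) = 225/(2*(-1581430/147)) = (225/2)*(-147/1581430) = -6615/632572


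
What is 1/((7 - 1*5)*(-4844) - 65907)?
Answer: -1/75595 ≈ -1.3228e-5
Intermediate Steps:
1/((7 - 1*5)*(-4844) - 65907) = 1/((7 - 5)*(-4844) - 65907) = 1/(2*(-4844) - 65907) = 1/(-9688 - 65907) = 1/(-75595) = -1/75595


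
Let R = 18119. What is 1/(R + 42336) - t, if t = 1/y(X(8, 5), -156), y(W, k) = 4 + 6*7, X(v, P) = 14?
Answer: -60409/2780930 ≈ -0.021723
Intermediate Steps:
y(W, k) = 46 (y(W, k) = 4 + 42 = 46)
t = 1/46 ≈ 0.021739
1/(R + 42336) - t = 1/(18119 + 42336) - 1*1/46 = 1/60455 - 1/46 = -60409/2780930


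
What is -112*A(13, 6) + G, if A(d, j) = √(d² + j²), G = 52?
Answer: 52 - 112*√205 ≈ -1551.6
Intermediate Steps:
-112*A(13, 6) + G = -112*√(13² + 6²) + 52 = -112*√(169 + 36) + 52 = -112*√205 + 52 = 52 - 112*√205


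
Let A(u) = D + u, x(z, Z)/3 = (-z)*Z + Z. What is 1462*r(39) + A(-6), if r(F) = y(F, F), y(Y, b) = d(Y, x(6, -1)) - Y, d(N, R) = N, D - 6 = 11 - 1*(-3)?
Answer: 14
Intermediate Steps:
D = 20 (D = 6 + (11 - 1*(-3)) = 6 + (11 + 3) = 6 + 14 = 20)
x(z, Z) = 3*Z - 3*Z*z (x(z, Z) = 3*((-z)*Z + Z) = 3*(-Z*z + Z) = 3*(Z - Z*z) = 3*Z - 3*Z*z)
y(Y, b) = 0 (y(Y, b) = Y - Y = 0)
A(u) = 20 + u
r(F) = 0
1462*r(39) + A(-6) = 1462*0 + (20 - 6) = 0 + 14 = 14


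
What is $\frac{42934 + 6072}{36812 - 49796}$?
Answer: $- \frac{24503}{6492} \approx -3.7743$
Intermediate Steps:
$\frac{42934 + 6072}{36812 - 49796} = \frac{49006}{-12984} = 49006 \left(- \frac{1}{12984}\right) = - \frac{24503}{6492}$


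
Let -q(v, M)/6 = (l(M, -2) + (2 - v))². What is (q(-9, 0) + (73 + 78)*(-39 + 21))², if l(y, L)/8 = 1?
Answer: 23853456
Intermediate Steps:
l(y, L) = 8 (l(y, L) = 8*1 = 8)
q(v, M) = -6*(10 - v)² (q(v, M) = -6*(8 + (2 - v))² = -6*(10 - v)²)
(q(-9, 0) + (73 + 78)*(-39 + 21))² = (-6*(-10 - 9)² + (73 + 78)*(-39 + 21))² = (-6*(-19)² + 151*(-18))² = (-6*361 - 2718)² = (-2166 - 2718)² = (-4884)² = 23853456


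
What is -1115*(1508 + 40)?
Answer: -1726020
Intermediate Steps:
-1115*(1508 + 40) = -1115*1548 = -1726020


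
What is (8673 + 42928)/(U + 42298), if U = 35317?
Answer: 51601/77615 ≈ 0.66483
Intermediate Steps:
(8673 + 42928)/(U + 42298) = (8673 + 42928)/(35317 + 42298) = 51601/77615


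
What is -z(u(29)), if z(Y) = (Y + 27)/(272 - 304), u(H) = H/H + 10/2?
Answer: 33/32 ≈ 1.0313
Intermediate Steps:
u(H) = 6 (u(H) = 1 + 10*(½) = 1 + 5 = 6)
z(Y) = -27/32 - Y/32 (z(Y) = (27 + Y)/(-32) = (27 + Y)*(-1/32) = -27/32 - Y/32)
-z(u(29)) = -(-27/32 - 1/32*6) = -(-27/32 - 3/16) = -1*(-33/32) = 33/32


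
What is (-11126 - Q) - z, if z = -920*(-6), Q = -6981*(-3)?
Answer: -37589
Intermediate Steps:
Q = 20943
z = 5520
(-11126 - Q) - z = (-11126 - 1*20943) - 1*5520 = (-11126 - 20943) - 5520 = -32069 - 5520 = -37589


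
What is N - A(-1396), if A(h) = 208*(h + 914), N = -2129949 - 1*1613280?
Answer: -3642973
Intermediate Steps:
N = -3743229 (N = -2129949 - 1613280 = -3743229)
A(h) = 190112 + 208*h (A(h) = 208*(914 + h) = 190112 + 208*h)
N - A(-1396) = -3743229 - (190112 + 208*(-1396)) = -3743229 - (190112 - 290368) = -3743229 - 1*(-100256) = -3743229 + 100256 = -3642973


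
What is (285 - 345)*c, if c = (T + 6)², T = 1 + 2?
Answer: -4860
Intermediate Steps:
T = 3
c = 81 (c = (3 + 6)² = 9² = 81)
(285 - 345)*c = (285 - 345)*81 = -60*81 = -4860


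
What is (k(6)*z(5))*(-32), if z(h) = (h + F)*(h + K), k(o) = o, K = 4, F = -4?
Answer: -1728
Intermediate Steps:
z(h) = (-4 + h)*(4 + h) (z(h) = (h - 4)*(h + 4) = (-4 + h)*(4 + h))
(k(6)*z(5))*(-32) = (6*(-16 + 5**2))*(-32) = (6*(-16 + 25))*(-32) = (6*9)*(-32) = 54*(-32) = -1728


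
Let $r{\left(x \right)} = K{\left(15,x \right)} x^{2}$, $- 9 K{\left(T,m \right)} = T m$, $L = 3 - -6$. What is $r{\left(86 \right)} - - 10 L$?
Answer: $- \frac{3180010}{3} \approx -1.06 \cdot 10^{6}$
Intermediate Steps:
$L = 9$ ($L = 3 + 6 = 9$)
$K{\left(T,m \right)} = - \frac{T m}{9}$
$r{\left(x \right)} = - \frac{5 x^{3}}{3}$ ($r{\left(x \right)} = \left(- \frac{1}{9}\right) 15 x x^{2} = - \frac{5 x}{3} x^{2} = - \frac{5 x^{3}}{3}$)
$r{\left(86 \right)} - - 10 L = - \frac{5 \cdot 86^{3}}{3} - \left(-10\right) 9 = \left(- \frac{5}{3}\right) 636056 - -90 = - \frac{3180280}{3} + 90 = - \frac{3180010}{3}$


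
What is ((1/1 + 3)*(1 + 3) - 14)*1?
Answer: 2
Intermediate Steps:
((1/1 + 3)*(1 + 3) - 14)*1 = ((1 + 3)*4 - 14)*1 = (4*4 - 14)*1 = (16 - 14)*1 = 2*1 = 2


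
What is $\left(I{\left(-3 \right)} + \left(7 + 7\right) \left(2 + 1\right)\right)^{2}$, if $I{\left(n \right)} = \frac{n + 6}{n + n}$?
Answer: $\frac{6889}{4} \approx 1722.3$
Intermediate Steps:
$I{\left(n \right)} = \frac{6 + n}{2 n}$
$\left(I{\left(-3 \right)} + \left(7 + 7\right) \left(2 + 1\right)\right)^{2} = \left(\frac{6 - 3}{2 \left(-3\right)} + \left(7 + 7\right) \left(2 + 1\right)\right)^{2} = \left(\frac{1}{2} \left(- \frac{1}{3}\right) 3 + 14 \cdot 3\right)^{2} = \left(- \frac{1}{2} + 42\right)^{2} = \left(\frac{83}{2}\right)^{2} = \frac{6889}{4}$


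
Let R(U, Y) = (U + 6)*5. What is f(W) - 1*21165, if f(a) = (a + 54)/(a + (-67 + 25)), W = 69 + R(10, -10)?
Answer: -2264452/107 ≈ -21163.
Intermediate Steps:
R(U, Y) = 30 + 5*U (R(U, Y) = (6 + U)*5 = 30 + 5*U)
W = 149 (W = 69 + (30 + 5*10) = 69 + (30 + 50) = 69 + 80 = 149)
f(a) = (54 + a)/(-42 + a) (f(a) = (54 + a)/(a - 42) = (54 + a)/(-42 + a))
f(W) - 1*21165 = (54 + 149)/(-42 + 149) - 1*21165 = 203/107 - 21165 = -2264452/107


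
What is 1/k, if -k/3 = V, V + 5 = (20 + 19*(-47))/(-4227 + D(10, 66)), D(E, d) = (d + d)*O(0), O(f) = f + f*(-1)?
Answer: 1409/20262 ≈ 0.069539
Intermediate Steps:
O(f) = 0 (O(f) = f - f = 0)
D(E, d) = 0 (D(E, d) = (d + d)*0 = (2*d)*0 = 0)
V = -6754/1409 (V = -5 + (20 + 19*(-47))/(-4227 + 0) = -5 + (20 - 893)/(-4227) = -5 - 873*(-1/4227) = -5 + 291/1409 = -6754/1409 ≈ -4.7935)
k = 20262/1409 (k = -3*(-6754/1409) = 20262/1409 ≈ 14.380)
1/k = 1/(20262/1409) = 1409/20262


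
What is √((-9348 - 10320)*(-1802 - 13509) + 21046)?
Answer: √301157794 ≈ 17354.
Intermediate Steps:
√((-9348 - 10320)*(-1802 - 13509) + 21046) = √(-19668*(-15311) + 21046) = √(301136748 + 21046) = √301157794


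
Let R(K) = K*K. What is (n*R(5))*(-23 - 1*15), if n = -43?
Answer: 40850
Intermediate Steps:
R(K) = K**2
(n*R(5))*(-23 - 1*15) = (-43*5**2)*(-23 - 1*15) = (-43*25)*(-23 - 15) = -1075*(-38) = 40850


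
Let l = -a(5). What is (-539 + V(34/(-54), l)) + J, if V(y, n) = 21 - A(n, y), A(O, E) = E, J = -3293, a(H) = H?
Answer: -102880/27 ≈ -3810.4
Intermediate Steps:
l = -5 (l = -1*5 = -5)
V(y, n) = 21 - y
(-539 + V(34/(-54), l)) + J = (-539 + (21 - 34/(-54))) - 3293 = (-539 + (21 - 34*(-1)/54)) - 3293 = (-539 + (21 - 1*(-17/27))) - 3293 = (-539 + (21 + 17/27)) - 3293 = (-539 + 584/27) - 3293 = -13969/27 - 3293 = -102880/27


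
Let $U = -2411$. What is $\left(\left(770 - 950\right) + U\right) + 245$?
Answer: $-2346$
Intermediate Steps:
$\left(\left(770 - 950\right) + U\right) + 245 = \left(\left(770 - 950\right) - 2411\right) + 245 = \left(-180 - 2411\right) + 245 = -2591 + 245 = -2346$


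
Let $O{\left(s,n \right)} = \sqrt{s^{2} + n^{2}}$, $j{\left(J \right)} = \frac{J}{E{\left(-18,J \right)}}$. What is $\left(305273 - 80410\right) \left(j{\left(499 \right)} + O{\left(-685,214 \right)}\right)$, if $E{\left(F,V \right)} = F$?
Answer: $- \frac{112206637}{18} + 224863 \sqrt{515021} \approx 1.5514 \cdot 10^{8}$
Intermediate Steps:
$j{\left(J \right)} = - \frac{J}{18}$ ($j{\left(J \right)} = \frac{J}{-18} = J \left(- \frac{1}{18}\right) = - \frac{J}{18}$)
$O{\left(s,n \right)} = \sqrt{n^{2} + s^{2}}$
$\left(305273 - 80410\right) \left(j{\left(499 \right)} + O{\left(-685,214 \right)}\right) = \left(305273 - 80410\right) \left(\left(- \frac{1}{18}\right) 499 + \sqrt{214^{2} + \left(-685\right)^{2}}\right) = 224863 \left(- \frac{499}{18} + \sqrt{45796 + 469225}\right) = 224863 \left(- \frac{499}{18} + \sqrt{515021}\right) = - \frac{112206637}{18} + 224863 \sqrt{515021}$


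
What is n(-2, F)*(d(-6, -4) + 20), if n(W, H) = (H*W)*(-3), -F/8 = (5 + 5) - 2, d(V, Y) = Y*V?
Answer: -16896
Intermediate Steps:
d(V, Y) = V*Y
F = -64 (F = -8*((5 + 5) - 2) = -8*(10 - 2) = -8*8 = -64)
n(W, H) = -3*H*W
n(-2, F)*(d(-6, -4) + 20) = (-3*(-64)*(-2))*(-6*(-4) + 20) = -384*(24 + 20) = -384*44 = -16896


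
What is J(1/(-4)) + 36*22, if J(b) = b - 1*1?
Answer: 3163/4 ≈ 790.75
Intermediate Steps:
J(b) = -1 + b (J(b) = b - 1 = -1 + b)
J(1/(-4)) + 36*22 = (-1 + 1/(-4)) + 36*22 = (-1 - ¼) + 792 = -5/4 + 792 = 3163/4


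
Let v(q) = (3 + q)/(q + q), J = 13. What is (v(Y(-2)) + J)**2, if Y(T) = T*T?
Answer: 12321/64 ≈ 192.52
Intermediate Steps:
Y(T) = T**2
v(q) = (3 + q)/(2*q) (v(q) = (3 + q)/((2*q)) = (3 + q)*(1/(2*q)) = (3 + q)/(2*q))
(v(Y(-2)) + J)**2 = ((3 + (-2)**2)/(2*((-2)**2)) + 13)**2 = ((1/2)*(3 + 4)/4 + 13)**2 = ((1/2)*(1/4)*7 + 13)**2 = (7/8 + 13)**2 = (111/8)**2 = 12321/64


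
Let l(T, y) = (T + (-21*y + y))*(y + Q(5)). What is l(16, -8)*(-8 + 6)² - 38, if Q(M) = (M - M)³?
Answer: -5670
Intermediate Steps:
Q(M) = 0 (Q(M) = 0³ = 0)
l(T, y) = y*(T - 20*y) (l(T, y) = (T + (-21*y + y))*(y + 0) = (T - 20*y)*y = y*(T - 20*y))
l(16, -8)*(-8 + 6)² - 38 = (-8*(16 - 20*(-8)))*(-8 + 6)² - 38 = -8*(16 + 160)*(-2)² - 38 = -8*176*4 - 38 = -1408*4 - 38 = -5632 - 38 = -5670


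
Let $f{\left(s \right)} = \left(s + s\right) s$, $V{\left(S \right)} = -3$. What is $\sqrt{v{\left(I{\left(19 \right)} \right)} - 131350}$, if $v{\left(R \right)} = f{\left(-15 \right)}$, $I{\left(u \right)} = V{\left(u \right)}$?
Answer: $10 i \sqrt{1309} \approx 361.8 i$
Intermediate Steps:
$I{\left(u \right)} = -3$
$f{\left(s \right)} = 2 s^{2}$ ($f{\left(s \right)} = 2 s s = 2 s^{2}$)
$v{\left(R \right)} = 450$ ($v{\left(R \right)} = 2 \left(-15\right)^{2} = 2 \cdot 225 = 450$)
$\sqrt{v{\left(I{\left(19 \right)} \right)} - 131350} = \sqrt{450 - 131350} = \sqrt{-130900} = 10 i \sqrt{1309}$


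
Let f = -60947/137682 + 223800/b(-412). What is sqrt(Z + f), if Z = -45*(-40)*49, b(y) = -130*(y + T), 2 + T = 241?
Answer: sqrt(939736586227232978314)/103215606 ≈ 297.00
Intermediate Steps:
T = 239 (T = -2 + 241 = 239)
b(y) = -31070 - 130*y (b(y) = -130*(y + 239) = -130*(239 + y) = -31070 - 130*y)
Z = 88200 (Z = 1800*49 = 88200)
f = 2944253357/309646818 (f = -60947/137682 + 223800/(-31070 - 130*(-412)) = -60947*1/137682 + 223800/(-31070 + 53560) = -60947/137682 + 223800/22490 = -60947/137682 + 223800*(1/22490) = -60947/137682 + 22380/2249 = 2944253357/309646818 ≈ 9.5084)
sqrt(Z + f) = sqrt(88200 + 2944253357/309646818) = sqrt(27313793600957/309646818) = sqrt(939736586227232978314)/103215606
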